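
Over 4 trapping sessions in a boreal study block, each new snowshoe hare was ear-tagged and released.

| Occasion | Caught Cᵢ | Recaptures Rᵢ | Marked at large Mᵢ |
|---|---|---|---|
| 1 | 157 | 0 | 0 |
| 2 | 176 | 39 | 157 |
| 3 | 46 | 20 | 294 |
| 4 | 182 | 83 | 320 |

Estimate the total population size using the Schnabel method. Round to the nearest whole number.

N ≈ 700

Σ MᵢCᵢ = 0·157 + 157·176 + 294·46 + 320·182 = 0 + 27632 + 13524 + 58240 = 99396
Σ Rᵢ = 0 + 39 + 20 + 83 = 142
N̂ = 99396 / 142 ≈ 700.0 → 700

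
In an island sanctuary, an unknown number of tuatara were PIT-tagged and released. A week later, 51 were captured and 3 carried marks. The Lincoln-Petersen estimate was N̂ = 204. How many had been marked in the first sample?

M = 12

From N = M·C/R: M = N·R / C = 204·3 / 51 = 612 / 51 = 12.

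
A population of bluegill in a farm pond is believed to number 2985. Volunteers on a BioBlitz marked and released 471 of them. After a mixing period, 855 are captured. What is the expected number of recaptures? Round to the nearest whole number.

Expected recaptures E[R] = M·C / N.
E[R] = 471 × 855 / 2985 = 402705 / 2985 ≈ 134.9 → 135

expected recaptures ≈ 135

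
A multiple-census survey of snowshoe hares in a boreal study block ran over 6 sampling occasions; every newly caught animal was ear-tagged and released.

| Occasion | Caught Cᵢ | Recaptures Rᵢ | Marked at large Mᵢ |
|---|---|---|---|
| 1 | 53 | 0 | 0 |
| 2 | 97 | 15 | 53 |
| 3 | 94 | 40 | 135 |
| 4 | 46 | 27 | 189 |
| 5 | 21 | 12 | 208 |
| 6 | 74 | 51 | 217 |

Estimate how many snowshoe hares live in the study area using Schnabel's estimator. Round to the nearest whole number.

N ≈ 324

Σ MᵢCᵢ = 0·53 + 53·97 + 135·94 + 189·46 + 208·21 + 217·74 = 0 + 5141 + 12690 + 8694 + 4368 + 16058 = 46951
Σ Rᵢ = 0 + 15 + 40 + 27 + 12 + 51 = 145
N̂ = 46951 / 145 ≈ 323.8 → 324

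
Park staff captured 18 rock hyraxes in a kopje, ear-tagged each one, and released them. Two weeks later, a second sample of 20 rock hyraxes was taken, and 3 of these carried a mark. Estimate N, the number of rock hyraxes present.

N = 120

If marked individuals mix randomly, R/C ≈ M/N, giving N ≈ M·C/R.
N = (18 × 20) / 3 = 360 / 3 = 120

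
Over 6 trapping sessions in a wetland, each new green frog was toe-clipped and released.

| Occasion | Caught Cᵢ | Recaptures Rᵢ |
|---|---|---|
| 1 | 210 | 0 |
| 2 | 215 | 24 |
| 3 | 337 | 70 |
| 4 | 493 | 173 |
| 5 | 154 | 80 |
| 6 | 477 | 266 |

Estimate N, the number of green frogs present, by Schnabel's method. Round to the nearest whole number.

Marked at large before each occasion: Mᵢ = Σⱼ<ᵢ (Cⱼ − Rⱼ) → M1=0, M2=210, M3=401, M4=668, M5=988, M6=1062
Σ MᵢCᵢ = 0·210 + 210·215 + 401·337 + 668·493 + 988·154 + 1062·477 = 0 + 45150 + 135137 + 329324 + 152152 + 506574 = 1168337
Σ Rᵢ = 0 + 24 + 70 + 173 + 80 + 266 = 613
N̂ = 1168337 / 613 ≈ 1905.9 → 1906

N ≈ 1906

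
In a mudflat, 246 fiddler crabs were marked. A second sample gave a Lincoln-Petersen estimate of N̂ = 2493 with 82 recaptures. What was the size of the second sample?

C = 831

From N = M·C/R: C = N·R / M = 2493·82 / 246 = 204426 / 246 = 831.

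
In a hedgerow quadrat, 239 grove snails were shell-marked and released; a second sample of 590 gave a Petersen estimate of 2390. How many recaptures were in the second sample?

From N = M·C/R: R = M·C / N = 239·590 / 2390 = 141010 / 2390 = 59.

R = 59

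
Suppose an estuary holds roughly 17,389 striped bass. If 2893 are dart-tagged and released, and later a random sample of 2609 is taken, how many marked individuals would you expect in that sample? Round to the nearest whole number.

Expected recaptures E[R] = M·C / N.
E[R] = 2893 × 2609 / 17389 = 7547837 / 17389 ≈ 434.1 → 434

expected recaptures ≈ 434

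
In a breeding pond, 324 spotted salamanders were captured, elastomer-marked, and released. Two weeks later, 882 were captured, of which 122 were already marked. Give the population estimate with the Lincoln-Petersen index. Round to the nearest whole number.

If marked individuals mix randomly, R/C ≈ M/N, giving N ≈ M·C/R.
N = (324 × 882) / 122 = 285768 / 122 ≈ 2342.4 → 2342

N ≈ 2342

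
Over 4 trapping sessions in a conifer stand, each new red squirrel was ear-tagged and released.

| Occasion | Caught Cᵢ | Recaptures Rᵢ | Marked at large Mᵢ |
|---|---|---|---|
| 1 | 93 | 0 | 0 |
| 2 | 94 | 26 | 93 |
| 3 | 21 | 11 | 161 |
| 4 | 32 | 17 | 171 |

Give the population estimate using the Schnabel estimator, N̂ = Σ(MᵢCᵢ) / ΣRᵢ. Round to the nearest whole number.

N ≈ 326

Σ MᵢCᵢ = 0·93 + 93·94 + 161·21 + 171·32 = 0 + 8742 + 3381 + 5472 = 17595
Σ Rᵢ = 0 + 26 + 11 + 17 = 54
N̂ = 17595 / 54 ≈ 325.8 → 326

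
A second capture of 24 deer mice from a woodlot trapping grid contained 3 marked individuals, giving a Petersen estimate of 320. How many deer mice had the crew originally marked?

From N = M·C/R: M = N·R / C = 320·3 / 24 = 960 / 24 = 40.

M = 40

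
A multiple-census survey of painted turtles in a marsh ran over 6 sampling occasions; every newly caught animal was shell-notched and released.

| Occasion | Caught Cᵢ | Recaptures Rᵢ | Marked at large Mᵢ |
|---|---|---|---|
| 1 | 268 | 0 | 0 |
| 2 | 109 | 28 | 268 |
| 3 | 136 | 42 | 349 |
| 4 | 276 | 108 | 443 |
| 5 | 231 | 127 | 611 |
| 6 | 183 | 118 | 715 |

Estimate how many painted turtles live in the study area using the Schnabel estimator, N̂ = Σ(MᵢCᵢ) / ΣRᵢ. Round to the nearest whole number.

Σ MᵢCᵢ = 0·268 + 268·109 + 349·136 + 443·276 + 611·231 + 715·183 = 0 + 29212 + 47464 + 122268 + 141141 + 130845 = 470930
Σ Rᵢ = 0 + 28 + 42 + 108 + 127 + 118 = 423
N̂ = 470930 / 423 ≈ 1113.3 → 1113

N ≈ 1113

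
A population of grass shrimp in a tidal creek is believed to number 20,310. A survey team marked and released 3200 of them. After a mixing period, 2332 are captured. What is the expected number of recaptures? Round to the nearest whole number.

The marked fraction of the population is 3200/20310, so in a sample of 2332 expect C·(M/N) marked.
E[R] = 3200 × 2332 / 20310 = 7462400 / 20310 ≈ 367.4 → 367

expected recaptures ≈ 367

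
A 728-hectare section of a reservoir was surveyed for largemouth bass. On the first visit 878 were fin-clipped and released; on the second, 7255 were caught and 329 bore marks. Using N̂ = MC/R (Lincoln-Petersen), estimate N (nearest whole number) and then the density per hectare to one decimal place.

density ≈ 26.6 largemouth bass per hectare

N̂ = 878·7255/329 = 6369890/329 ≈ 19361.4 → 19361
Density = N̂ / area = 19361 / 728 ≈ 26.59 → 26.6 per hectare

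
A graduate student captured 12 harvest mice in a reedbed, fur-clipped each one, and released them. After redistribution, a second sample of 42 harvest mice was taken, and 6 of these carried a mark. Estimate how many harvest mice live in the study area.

Lincoln-Petersen assumes M/N = R/C, so N = M·C / R.
N = (12 × 42) / 6 = 504 / 6 = 84

N = 84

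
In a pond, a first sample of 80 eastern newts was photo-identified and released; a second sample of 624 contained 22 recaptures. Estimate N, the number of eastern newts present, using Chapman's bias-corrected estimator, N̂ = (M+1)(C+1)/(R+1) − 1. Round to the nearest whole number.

N̂ = (80+1)(624+1)/(22+1) − 1 = 81·625/23 − 1
= 50625/23 − 1 ≈ 2201.1 − 1 ≈ 2200.1 → 2200

N ≈ 2200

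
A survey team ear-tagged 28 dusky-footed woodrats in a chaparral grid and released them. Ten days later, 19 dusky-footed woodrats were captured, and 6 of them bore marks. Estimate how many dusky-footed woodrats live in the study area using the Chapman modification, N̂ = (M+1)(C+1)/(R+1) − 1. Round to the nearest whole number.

N ≈ 82

N̂ = (28+1)(19+1)/(6+1) − 1 = 29·20/7 − 1
= 580/7 − 1 ≈ 82.9 − 1 ≈ 81.9 → 82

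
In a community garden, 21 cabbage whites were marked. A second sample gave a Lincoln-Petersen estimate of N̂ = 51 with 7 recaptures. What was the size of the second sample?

From N = M·C/R: C = N·R / M = 51·7 / 21 = 357 / 21 = 17.

C = 17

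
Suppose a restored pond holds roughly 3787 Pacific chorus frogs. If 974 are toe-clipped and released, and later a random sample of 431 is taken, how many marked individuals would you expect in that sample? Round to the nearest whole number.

The marked fraction of the population is 974/3787, so in a sample of 431 expect C·(M/N) marked.
E[R] = 974 × 431 / 3787 = 419794 / 3787 ≈ 110.9 → 111

expected recaptures ≈ 111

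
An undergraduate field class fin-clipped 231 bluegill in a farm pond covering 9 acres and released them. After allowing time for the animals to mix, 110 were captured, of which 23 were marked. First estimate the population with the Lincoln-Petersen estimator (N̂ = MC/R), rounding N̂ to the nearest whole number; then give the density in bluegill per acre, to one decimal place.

density ≈ 122.8 bluegill per acre

N̂ = 231·110/23 = 25410/23 ≈ 1104.8 → 1105
Density = N̂ / area = 1105 / 9 ≈ 122.78 → 122.8 per acre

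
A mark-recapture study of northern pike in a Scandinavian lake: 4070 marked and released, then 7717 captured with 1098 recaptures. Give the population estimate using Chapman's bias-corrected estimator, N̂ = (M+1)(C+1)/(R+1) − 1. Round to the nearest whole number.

N̂ = (4070+1)(7717+1)/(1098+1) − 1 = 4071·7718/1099 − 1
= 31419978/1099 − 1 ≈ 28589.6 − 1 ≈ 28588.6 → 28589

N ≈ 28,589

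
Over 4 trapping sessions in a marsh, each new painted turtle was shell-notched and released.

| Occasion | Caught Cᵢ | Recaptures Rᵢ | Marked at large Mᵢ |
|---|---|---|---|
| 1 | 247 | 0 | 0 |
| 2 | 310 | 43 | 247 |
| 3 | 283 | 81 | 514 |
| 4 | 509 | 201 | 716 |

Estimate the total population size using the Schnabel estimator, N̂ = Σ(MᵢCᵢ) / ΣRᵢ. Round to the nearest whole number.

Σ MᵢCᵢ = 0·247 + 247·310 + 514·283 + 716·509 = 0 + 76570 + 145462 + 364444 = 586476
Σ Rᵢ = 0 + 43 + 81 + 201 = 325
N̂ = 586476 / 325 ≈ 1804.5 → 1805

N ≈ 1805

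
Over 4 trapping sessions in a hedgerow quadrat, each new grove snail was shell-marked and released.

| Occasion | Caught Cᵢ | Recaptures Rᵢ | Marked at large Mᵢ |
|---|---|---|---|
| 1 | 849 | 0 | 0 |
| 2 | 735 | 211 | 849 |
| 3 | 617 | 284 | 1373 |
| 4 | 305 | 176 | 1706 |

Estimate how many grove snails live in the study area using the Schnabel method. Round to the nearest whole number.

Σ MᵢCᵢ = 0·849 + 849·735 + 1373·617 + 1706·305 = 0 + 624015 + 847141 + 520330 = 1991486
Σ Rᵢ = 0 + 211 + 284 + 176 = 671
N̂ = 1991486 / 671 ≈ 2967.9 → 2968

N ≈ 2968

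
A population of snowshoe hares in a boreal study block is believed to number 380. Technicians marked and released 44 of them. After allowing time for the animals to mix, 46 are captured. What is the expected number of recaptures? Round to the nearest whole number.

expected recaptures ≈ 5

The marked fraction of the population is 44/380, so in a sample of 46 expect C·(M/N) marked.
E[R] = 44 × 46 / 380 = 2024 / 380 ≈ 5.3 → 5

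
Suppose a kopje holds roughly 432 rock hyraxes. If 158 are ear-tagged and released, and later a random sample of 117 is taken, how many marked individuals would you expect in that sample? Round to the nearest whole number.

expected recaptures ≈ 43

Expected recaptures E[R] = M·C / N.
E[R] = 158 × 117 / 432 = 18486 / 432 ≈ 42.8 → 43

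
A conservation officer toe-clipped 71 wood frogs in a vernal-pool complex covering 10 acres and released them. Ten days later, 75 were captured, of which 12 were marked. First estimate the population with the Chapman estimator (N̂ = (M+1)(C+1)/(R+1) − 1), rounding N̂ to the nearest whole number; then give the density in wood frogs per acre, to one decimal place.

N̂ = 72·76/13 − 1 = 5472/13 − 1 ≈ 419.9 → 420
Density = N̂ / area = 420 / 10 = 42.0 per acre

density ≈ 42.0 wood frogs per acre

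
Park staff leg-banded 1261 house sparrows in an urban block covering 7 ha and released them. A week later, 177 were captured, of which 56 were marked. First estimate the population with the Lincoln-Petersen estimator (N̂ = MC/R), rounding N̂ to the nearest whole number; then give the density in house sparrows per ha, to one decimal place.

density ≈ 569.4 house sparrows per ha

N̂ = 1261·177/56 = 223197/56 ≈ 3985.7 → 3986
Density = N̂ / area = 3986 / 7 ≈ 569.43 → 569.4 per ha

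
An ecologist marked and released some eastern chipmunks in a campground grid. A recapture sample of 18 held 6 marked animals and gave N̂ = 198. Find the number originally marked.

From N = M·C/R: M = N·R / C = 198·6 / 18 = 1188 / 18 = 66.

M = 66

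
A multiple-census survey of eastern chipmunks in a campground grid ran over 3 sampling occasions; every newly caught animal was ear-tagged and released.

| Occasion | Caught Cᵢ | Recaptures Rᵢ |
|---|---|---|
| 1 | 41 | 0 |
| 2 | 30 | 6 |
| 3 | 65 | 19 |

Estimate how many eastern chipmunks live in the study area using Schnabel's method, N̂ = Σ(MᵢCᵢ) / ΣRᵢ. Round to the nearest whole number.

N ≈ 218

Marked at large before each occasion: Mᵢ = Σⱼ<ᵢ (Cⱼ − Rⱼ) → M1=0, M2=41, M3=65
Σ MᵢCᵢ = 0·41 + 41·30 + 65·65 = 0 + 1230 + 4225 = 5455
Σ Rᵢ = 0 + 6 + 19 = 25
N̂ = 5455 / 25 ≈ 218.2 → 218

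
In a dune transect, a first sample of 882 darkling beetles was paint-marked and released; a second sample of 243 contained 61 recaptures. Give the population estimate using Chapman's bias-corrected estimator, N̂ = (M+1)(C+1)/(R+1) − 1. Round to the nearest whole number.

N ≈ 3474

N̂ = (882+1)(243+1)/(61+1) − 1 = 883·244/62 − 1
= 215452/62 − 1 ≈ 3475.0 − 1 ≈ 3474.0 → 3474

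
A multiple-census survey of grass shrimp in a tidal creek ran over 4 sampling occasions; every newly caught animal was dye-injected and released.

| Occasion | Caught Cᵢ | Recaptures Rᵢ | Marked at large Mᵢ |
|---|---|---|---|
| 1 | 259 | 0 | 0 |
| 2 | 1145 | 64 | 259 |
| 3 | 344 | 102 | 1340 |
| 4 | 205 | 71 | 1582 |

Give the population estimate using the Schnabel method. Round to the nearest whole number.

N ≈ 4565

Σ MᵢCᵢ = 0·259 + 259·1145 + 1340·344 + 1582·205 = 0 + 296555 + 460960 + 324310 = 1081825
Σ Rᵢ = 0 + 64 + 102 + 71 = 237
N̂ = 1081825 / 237 ≈ 4564.7 → 4565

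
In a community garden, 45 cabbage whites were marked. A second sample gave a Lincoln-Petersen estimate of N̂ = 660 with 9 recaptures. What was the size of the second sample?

From N = M·C/R: C = N·R / M = 660·9 / 45 = 5940 / 45 = 132.

C = 132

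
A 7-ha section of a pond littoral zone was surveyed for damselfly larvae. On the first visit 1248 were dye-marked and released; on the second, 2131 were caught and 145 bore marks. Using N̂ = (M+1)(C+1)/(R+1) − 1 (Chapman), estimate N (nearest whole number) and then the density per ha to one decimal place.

N̂ = 1249·2132/146 − 1 = 2662868/146 − 1 ≈ 18237.8 → 18238
Density = N̂ / area = 18238 / 7 ≈ 2605.43 → 2605.4 per ha

density ≈ 2605.4 damselfly larvae per ha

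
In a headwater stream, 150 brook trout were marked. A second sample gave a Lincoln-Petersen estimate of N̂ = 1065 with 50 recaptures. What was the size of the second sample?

From N = M·C/R: C = N·R / M = 1065·50 / 150 = 53250 / 150 = 355.

C = 355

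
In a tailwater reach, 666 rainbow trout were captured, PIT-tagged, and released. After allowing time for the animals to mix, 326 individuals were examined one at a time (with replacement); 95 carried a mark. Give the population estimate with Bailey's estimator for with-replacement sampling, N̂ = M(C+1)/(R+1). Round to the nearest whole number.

N̂ = 666·(326+1)/(95+1) = 666·327/96 = 217782/96 ≈ 2268.6 → 2269

N ≈ 2269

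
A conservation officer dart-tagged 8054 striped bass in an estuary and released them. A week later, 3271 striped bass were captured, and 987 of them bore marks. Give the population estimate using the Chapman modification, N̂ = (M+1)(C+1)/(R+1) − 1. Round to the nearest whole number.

N ≈ 26,675

N̂ = (8054+1)(3271+1)/(987+1) − 1 = 8055·3272/988 − 1
= 26355960/988 − 1 ≈ 26676.1 − 1 ≈ 26675.1 → 26675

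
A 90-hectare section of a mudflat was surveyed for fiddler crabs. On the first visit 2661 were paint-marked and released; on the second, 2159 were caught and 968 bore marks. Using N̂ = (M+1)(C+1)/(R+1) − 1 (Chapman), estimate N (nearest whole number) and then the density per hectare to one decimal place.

density ≈ 65.9 fiddler crabs per hectare

N̂ = 2662·2160/969 − 1 = 5749920/969 − 1 ≈ 5932.9 → 5933
Density = N̂ / area = 5933 / 90 ≈ 65.92 → 65.9 per hectare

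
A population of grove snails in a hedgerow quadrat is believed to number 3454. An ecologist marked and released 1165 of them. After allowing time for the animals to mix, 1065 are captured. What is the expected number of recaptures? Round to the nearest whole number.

expected recaptures ≈ 359

The marked fraction of the population is 1165/3454, so in a sample of 1065 expect C·(M/N) marked.
E[R] = 1165 × 1065 / 3454 = 1240725 / 3454 ≈ 359.2 → 359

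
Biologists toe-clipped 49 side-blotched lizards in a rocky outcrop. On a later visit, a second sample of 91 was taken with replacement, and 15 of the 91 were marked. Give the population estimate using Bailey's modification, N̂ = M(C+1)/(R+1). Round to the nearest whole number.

N ≈ 282

N̂ = 49·(91+1)/(15+1) = 49·92/16 = 4508/16 ≈ 281.8 → 282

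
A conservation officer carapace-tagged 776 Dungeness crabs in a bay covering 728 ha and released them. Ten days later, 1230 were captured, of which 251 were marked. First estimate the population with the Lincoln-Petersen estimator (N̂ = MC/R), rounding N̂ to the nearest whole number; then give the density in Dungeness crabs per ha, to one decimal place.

N̂ = 776·1230/251 = 954480/251 ≈ 3802.7 → 3803
Density = N̂ / area = 3803 / 728 ≈ 5.22 → 5.2 per ha

density ≈ 5.2 Dungeness crabs per ha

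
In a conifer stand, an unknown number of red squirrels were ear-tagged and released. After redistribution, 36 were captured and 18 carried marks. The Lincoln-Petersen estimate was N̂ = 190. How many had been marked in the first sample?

From N = M·C/R: M = N·R / C = 190·18 / 36 = 3420 / 36 = 95.

M = 95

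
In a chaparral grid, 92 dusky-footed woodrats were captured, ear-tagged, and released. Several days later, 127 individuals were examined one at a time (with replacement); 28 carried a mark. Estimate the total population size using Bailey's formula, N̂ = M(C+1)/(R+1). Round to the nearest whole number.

N̂ = 92·(127+1)/(28+1) = 92·128/29 = 11776/29 ≈ 406.1 → 406

N ≈ 406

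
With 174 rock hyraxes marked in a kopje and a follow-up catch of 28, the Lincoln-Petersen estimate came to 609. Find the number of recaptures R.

From N = M·C/R: R = M·C / N = 174·28 / 609 = 4872 / 609 = 8.

R = 8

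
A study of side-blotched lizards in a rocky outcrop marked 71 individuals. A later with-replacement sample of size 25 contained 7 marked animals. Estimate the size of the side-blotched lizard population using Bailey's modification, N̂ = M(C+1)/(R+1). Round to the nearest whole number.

N ≈ 231

N̂ = 71·(25+1)/(7+1) = 71·26/8 = 1846/8 ≈ 230.8 → 231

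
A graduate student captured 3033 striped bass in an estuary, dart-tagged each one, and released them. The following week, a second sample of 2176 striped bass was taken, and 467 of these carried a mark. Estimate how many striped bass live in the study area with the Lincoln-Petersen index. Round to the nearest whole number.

N ≈ 14,132

Lincoln-Petersen assumes M/N = R/C, so N = M·C / R.
N = (3033 × 2176) / 467 = 6599808 / 467 ≈ 14132.4 → 14132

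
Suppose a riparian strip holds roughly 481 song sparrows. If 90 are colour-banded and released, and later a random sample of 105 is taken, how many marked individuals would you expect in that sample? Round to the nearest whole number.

Expected recaptures E[R] = M·C / N.
E[R] = 90 × 105 / 481 = 9450 / 481 ≈ 19.6 → 20

expected recaptures ≈ 20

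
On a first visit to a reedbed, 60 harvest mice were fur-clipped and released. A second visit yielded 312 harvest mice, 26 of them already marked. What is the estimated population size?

N = (60 × 312) / 26 = 18720 / 26 = 720

N = 720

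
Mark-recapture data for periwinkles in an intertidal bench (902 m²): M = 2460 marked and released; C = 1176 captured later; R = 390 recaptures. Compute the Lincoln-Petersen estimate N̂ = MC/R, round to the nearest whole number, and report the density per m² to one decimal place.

density ≈ 8.2 periwinkles per m²

N̂ = 2460·1176/390 = 2892960/390 ≈ 7417.8 → 7418
Density = N̂ / area = 7418 / 902 ≈ 8.22 → 8.2 per m²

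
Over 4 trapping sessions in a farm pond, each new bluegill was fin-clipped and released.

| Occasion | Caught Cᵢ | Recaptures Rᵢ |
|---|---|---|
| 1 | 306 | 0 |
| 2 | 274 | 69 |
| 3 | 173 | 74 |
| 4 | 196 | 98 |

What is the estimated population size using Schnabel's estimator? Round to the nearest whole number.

Marked at large before each occasion: Mᵢ = Σⱼ<ᵢ (Cⱼ − Rⱼ) → M1=0, M2=306, M3=511, M4=610
Σ MᵢCᵢ = 0·306 + 306·274 + 511·173 + 610·196 = 0 + 83844 + 88403 + 119560 = 291807
Σ Rᵢ = 0 + 69 + 74 + 98 = 241
N̂ = 291807 / 241 ≈ 1210.8 → 1211

N ≈ 1211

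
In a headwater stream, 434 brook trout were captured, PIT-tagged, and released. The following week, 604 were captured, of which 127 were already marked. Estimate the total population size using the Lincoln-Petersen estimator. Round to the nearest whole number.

N = (434 × 604) / 127 = 262136 / 127 ≈ 2064.1 → 2064

N ≈ 2064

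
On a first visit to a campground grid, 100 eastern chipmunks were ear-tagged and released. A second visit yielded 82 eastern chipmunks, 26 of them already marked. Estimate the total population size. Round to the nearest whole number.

If marked individuals mix randomly, R/C ≈ M/N, giving N ≈ M·C/R.
N = (100 × 82) / 26 = 8200 / 26 ≈ 315.4 → 315

N ≈ 315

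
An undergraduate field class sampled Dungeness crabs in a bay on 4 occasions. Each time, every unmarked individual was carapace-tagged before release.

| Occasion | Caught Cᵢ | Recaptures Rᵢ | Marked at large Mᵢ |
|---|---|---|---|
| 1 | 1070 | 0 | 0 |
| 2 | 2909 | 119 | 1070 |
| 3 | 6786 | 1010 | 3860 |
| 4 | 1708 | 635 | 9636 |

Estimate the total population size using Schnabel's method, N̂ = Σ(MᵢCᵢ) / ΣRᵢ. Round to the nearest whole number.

N ≈ 25,944

Σ MᵢCᵢ = 0·1070 + 1070·2909 + 3860·6786 + 9636·1708 = 0 + 3112630 + 26193960 + 16458288 = 45764878
Σ Rᵢ = 0 + 119 + 1010 + 635 = 1764
N̂ = 45764878 / 1764 ≈ 25943.8 → 25944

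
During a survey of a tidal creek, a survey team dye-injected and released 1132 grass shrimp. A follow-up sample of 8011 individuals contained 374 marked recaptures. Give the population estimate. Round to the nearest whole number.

N = (1132 × 8011) / 374 = 9068452 / 374 ≈ 24247.2 → 24247

N ≈ 24,247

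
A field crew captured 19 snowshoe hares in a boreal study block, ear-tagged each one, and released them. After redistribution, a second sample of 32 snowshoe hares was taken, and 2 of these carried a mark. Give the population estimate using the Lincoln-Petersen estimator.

If marked individuals mix randomly, R/C ≈ M/N, giving N ≈ M·C/R.
N = (19 × 32) / 2 = 608 / 2 = 304

N = 304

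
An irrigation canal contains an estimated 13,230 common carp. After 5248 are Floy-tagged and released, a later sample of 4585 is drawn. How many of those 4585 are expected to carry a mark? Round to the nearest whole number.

expected recaptures ≈ 1819

Expected recaptures E[R] = M·C / N.
E[R] = 5248 × 4585 / 13230 = 24062080 / 13230 ≈ 1818.8 → 1819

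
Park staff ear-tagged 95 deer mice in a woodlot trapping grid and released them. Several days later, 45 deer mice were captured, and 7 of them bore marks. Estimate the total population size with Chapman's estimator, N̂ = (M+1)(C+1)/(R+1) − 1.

N = 551

N̂ = (95+1)(45+1)/(7+1) − 1 = 96·46/8 − 1
= 4416/8 − 1 = 552 − 1 = 551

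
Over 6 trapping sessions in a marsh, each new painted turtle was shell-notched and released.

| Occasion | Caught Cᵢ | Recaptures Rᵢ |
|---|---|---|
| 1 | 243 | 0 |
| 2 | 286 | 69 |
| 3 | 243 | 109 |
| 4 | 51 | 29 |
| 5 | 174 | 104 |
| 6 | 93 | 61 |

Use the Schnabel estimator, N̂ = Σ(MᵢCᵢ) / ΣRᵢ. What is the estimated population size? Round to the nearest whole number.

N ≈ 1028

Marked at large before each occasion: Mᵢ = Σⱼ<ᵢ (Cⱼ − Rⱼ) → M1=0, M2=243, M3=460, M4=594, M5=616, M6=686
Σ MᵢCᵢ = 0·243 + 243·286 + 460·243 + 594·51 + 616·174 + 686·93 = 0 + 69498 + 111780 + 30294 + 107184 + 63798 = 382554
Σ Rᵢ = 0 + 69 + 109 + 29 + 104 + 61 = 372
N̂ = 382554 / 372 ≈ 1028.4 → 1028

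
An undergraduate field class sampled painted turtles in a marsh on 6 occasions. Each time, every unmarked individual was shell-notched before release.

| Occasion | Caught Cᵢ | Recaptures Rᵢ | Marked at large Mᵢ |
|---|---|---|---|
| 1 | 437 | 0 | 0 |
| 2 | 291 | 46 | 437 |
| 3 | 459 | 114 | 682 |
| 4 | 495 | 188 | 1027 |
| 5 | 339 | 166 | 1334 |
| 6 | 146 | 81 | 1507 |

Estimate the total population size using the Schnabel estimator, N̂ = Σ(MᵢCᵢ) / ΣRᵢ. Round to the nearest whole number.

N ≈ 2724

Σ MᵢCᵢ = 0·437 + 437·291 + 682·459 + 1027·495 + 1334·339 + 1507·146 = 0 + 127167 + 313038 + 508365 + 452226 + 220022 = 1620818
Σ Rᵢ = 0 + 46 + 114 + 188 + 166 + 81 = 595
N̂ = 1620818 / 595 ≈ 2724.1 → 2724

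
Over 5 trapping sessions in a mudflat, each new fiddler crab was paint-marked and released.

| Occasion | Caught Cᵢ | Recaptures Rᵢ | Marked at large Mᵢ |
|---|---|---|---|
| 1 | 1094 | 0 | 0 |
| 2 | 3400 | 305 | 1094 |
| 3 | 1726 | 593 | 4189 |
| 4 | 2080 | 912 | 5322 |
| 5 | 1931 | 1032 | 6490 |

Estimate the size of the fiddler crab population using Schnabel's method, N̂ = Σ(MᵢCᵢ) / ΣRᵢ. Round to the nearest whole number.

N ≈ 12,158

Σ MᵢCᵢ = 0·1094 + 1094·3400 + 4189·1726 + 5322·2080 + 6490·1931 = 0 + 3719600 + 7230214 + 11069760 + 12532190 = 34551764
Σ Rᵢ = 0 + 305 + 593 + 912 + 1032 = 2842
N̂ = 34551764 / 2842 ≈ 12157.6 → 12158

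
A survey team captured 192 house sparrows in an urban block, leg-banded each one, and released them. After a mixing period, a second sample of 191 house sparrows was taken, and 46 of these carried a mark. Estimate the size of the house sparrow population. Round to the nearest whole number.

N ≈ 797

N = (192 × 191) / 46 = 36672 / 46 ≈ 797.2 → 797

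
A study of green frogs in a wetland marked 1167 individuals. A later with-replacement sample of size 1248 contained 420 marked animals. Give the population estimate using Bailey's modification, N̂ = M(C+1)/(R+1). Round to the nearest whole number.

N ≈ 3462

N̂ = 1167·(1248+1)/(420+1) = 1167·1249/421 = 1457583/421 ≈ 3462.2 → 3462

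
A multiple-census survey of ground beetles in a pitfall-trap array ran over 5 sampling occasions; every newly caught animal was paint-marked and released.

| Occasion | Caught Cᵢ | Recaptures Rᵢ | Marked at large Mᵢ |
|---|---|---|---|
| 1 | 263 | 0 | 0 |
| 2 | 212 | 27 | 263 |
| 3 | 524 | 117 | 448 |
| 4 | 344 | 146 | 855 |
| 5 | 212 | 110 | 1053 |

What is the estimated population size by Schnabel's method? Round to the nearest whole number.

Σ MᵢCᵢ = 0·263 + 263·212 + 448·524 + 855·344 + 1053·212 = 0 + 55756 + 234752 + 294120 + 223236 = 807864
Σ Rᵢ = 0 + 27 + 117 + 146 + 110 = 400
N̂ = 807864 / 400 ≈ 2019.7 → 2020

N ≈ 2020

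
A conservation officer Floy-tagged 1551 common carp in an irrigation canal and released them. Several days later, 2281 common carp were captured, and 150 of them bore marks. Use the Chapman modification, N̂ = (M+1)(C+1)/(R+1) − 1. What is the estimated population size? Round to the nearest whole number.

N̂ = (1551+1)(2281+1)/(150+1) − 1 = 1552·2282/151 − 1
= 3541664/151 − 1 ≈ 23454.7 − 1 ≈ 23453.7 → 23454

N ≈ 23,454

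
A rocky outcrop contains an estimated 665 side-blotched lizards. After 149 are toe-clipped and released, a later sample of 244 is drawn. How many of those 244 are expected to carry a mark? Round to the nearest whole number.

expected recaptures ≈ 55

Expected recaptures E[R] = M·C / N.
E[R] = 149 × 244 / 665 = 36356 / 665 ≈ 54.7 → 55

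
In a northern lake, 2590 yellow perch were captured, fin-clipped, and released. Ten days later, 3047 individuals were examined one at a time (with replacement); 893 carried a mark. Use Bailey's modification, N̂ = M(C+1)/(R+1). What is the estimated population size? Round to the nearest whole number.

N ≈ 8830

N̂ = 2590·(3047+1)/(893+1) = 2590·3048/894 = 7894320/894 ≈ 8830.3 → 8830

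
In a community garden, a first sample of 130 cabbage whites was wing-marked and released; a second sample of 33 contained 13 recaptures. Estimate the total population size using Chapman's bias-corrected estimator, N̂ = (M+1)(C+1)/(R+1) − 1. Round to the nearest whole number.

N̂ = (130+1)(33+1)/(13+1) − 1 = 131·34/14 − 1
= 4454/14 − 1 ≈ 318.1 − 1 ≈ 317.1 → 317

N ≈ 317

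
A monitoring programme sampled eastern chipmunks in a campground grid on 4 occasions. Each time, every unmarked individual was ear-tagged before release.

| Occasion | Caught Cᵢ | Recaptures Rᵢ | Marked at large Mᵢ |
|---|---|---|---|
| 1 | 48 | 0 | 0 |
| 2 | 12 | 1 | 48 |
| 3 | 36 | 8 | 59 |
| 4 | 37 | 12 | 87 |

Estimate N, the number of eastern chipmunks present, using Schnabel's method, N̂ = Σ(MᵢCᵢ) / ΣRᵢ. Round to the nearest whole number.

Σ MᵢCᵢ = 0·48 + 48·12 + 59·36 + 87·37 = 0 + 576 + 2124 + 3219 = 5919
Σ Rᵢ = 0 + 1 + 8 + 12 = 21
N̂ = 5919 / 21 ≈ 281.9 → 282

N ≈ 282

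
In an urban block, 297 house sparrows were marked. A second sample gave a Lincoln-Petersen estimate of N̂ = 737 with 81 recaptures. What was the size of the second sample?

From N = M·C/R: C = N·R / M = 737·81 / 297 = 59697 / 297 = 201.

C = 201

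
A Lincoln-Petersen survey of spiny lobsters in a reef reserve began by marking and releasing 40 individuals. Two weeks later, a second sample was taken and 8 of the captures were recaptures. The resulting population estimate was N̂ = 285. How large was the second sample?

From N = M·C/R: C = N·R / M = 285·8 / 40 = 2280 / 40 = 57.

C = 57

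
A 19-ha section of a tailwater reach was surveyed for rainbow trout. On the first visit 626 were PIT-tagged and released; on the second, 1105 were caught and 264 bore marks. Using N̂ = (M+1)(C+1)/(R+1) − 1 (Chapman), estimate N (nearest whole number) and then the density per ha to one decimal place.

density ≈ 137.7 rainbow trout per ha

N̂ = 627·1106/265 − 1 = 693462/265 − 1 ≈ 2615.8 → 2616
Density = N̂ / area = 2616 / 19 ≈ 137.68 → 137.7 per ha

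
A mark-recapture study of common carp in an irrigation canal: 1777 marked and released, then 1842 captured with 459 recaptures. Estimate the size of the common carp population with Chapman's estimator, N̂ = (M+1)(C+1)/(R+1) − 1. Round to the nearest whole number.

N̂ = (1777+1)(1842+1)/(459+1) − 1 = 1778·1843/460 − 1
= 3276854/460 − 1 ≈ 7123.6 − 1 ≈ 7122.6 → 7123

N ≈ 7123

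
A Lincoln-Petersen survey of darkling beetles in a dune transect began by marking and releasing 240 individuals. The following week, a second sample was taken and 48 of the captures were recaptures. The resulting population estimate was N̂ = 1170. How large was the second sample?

From N = M·C/R: C = N·R / M = 1170·48 / 240 = 56160 / 240 = 234.

C = 234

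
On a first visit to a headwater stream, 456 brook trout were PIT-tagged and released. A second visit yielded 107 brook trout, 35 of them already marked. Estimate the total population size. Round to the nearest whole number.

Lincoln-Petersen assumes M/N = R/C, so N = M·C / R.
N = (456 × 107) / 35 = 48792 / 35 ≈ 1394.1 → 1394

N ≈ 1394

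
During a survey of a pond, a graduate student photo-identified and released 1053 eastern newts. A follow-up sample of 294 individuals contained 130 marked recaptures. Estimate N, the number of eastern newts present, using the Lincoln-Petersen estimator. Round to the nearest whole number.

N ≈ 2381

The marked fraction in the recapture sample should equal the marked fraction in the population: 130/294 = 1053/N.
N = (1053 × 294) / 130 = 309582 / 130 ≈ 2381.4 → 2381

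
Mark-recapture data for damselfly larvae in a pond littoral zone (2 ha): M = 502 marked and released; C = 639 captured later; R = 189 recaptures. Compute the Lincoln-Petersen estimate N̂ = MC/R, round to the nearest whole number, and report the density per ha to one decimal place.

N̂ = 502·639/189 = 320778/189 ≈ 1697.2 → 1697
Density = N̂ / area = 1697 / 2 ≈ 848.50 → 848.5 per ha

density ≈ 848.5 damselfly larvae per ha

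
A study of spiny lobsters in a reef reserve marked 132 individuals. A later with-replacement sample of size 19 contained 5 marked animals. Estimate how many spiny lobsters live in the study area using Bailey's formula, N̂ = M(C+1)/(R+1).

N̂ = 132·(19+1)/(5+1) = 132·20/6 = 2640/6 = 440

N = 440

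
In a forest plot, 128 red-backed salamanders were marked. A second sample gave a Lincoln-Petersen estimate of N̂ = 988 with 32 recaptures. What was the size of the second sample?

From N = M·C/R: C = N·R / M = 988·32 / 128 = 31616 / 128 = 247.

C = 247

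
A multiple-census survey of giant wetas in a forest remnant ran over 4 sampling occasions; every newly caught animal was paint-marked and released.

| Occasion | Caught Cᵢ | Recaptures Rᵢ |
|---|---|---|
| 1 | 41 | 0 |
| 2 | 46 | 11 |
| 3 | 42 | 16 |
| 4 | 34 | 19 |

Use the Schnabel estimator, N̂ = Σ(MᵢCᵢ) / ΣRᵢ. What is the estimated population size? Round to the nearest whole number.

Marked at large before each occasion: Mᵢ = Σⱼ<ᵢ (Cⱼ − Rⱼ) → M1=0, M2=41, M3=76, M4=102
Σ MᵢCᵢ = 0·41 + 41·46 + 76·42 + 102·34 = 0 + 1886 + 3192 + 3468 = 8546
Σ Rᵢ = 0 + 11 + 16 + 19 = 46
N̂ = 8546 / 46 ≈ 185.8 → 186

N ≈ 186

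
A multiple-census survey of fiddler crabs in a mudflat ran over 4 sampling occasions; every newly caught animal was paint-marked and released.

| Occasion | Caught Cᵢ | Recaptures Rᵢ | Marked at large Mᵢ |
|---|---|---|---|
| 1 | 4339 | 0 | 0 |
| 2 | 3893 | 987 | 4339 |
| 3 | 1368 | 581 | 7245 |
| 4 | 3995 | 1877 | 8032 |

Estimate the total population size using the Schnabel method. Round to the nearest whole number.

N ≈ 17,095

Σ MᵢCᵢ = 0·4339 + 4339·3893 + 7245·1368 + 8032·3995 = 0 + 16891727 + 9911160 + 32087840 = 58890727
Σ Rᵢ = 0 + 987 + 581 + 1877 = 3445
N̂ = 58890727 / 3445 ≈ 17094.6 → 17095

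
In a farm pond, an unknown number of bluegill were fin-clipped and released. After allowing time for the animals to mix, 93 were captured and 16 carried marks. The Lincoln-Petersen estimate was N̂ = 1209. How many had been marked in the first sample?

M = 208

From N = M·C/R: M = N·R / C = 1209·16 / 93 = 19344 / 93 = 208.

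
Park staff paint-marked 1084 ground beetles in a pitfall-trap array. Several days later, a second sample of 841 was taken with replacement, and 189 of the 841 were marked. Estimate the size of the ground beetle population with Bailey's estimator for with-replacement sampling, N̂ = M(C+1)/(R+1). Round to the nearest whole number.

N ≈ 4804

N̂ = 1084·(841+1)/(189+1) = 1084·842/190 = 912728/190 ≈ 4803.8 → 4804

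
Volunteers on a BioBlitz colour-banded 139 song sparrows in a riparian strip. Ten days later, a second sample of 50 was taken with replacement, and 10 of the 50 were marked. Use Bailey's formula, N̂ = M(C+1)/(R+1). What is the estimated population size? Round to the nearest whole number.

N ≈ 644

N̂ = 139·(50+1)/(10+1) = 139·51/11 = 7089/11 ≈ 644.45 → 644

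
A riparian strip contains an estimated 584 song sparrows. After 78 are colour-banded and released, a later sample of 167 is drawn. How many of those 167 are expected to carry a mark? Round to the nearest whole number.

expected recaptures ≈ 22

The marked fraction of the population is 78/584, so in a sample of 167 expect C·(M/N) marked.
E[R] = 78 × 167 / 584 = 13026 / 584 ≈ 22.3 → 22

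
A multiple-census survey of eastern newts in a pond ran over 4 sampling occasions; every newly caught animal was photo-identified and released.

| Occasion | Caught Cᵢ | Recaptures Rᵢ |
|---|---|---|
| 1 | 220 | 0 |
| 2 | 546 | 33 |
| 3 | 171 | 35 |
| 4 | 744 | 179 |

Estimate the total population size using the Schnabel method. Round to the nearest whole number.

Marked at large before each occasion: Mᵢ = Σⱼ<ᵢ (Cⱼ − Rⱼ) → M1=0, M2=220, M3=733, M4=869
Σ MᵢCᵢ = 0·220 + 220·546 + 733·171 + 869·744 = 0 + 120120 + 125343 + 646536 = 891999
Σ Rᵢ = 0 + 33 + 35 + 179 = 247
N̂ = 891999 / 247 ≈ 3611.3 → 3611

N ≈ 3611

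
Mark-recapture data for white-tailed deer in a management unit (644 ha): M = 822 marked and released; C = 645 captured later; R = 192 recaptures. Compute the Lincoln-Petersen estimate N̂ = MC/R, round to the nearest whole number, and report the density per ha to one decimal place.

density ≈ 4.3 white-tailed deer per ha

N̂ = 822·645/192 = 530190/192 ≈ 2761.4 → 2761
Density = N̂ / area = 2761 / 644 ≈ 4.29 → 4.3 per ha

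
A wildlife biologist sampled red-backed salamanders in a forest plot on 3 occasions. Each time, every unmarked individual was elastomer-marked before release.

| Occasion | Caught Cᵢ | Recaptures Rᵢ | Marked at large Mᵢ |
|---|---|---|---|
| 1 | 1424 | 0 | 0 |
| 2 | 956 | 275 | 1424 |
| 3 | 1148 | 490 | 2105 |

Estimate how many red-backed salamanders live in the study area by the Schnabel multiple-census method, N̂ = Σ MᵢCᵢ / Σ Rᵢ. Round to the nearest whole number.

Σ MᵢCᵢ = 0·1424 + 1424·956 + 2105·1148 = 0 + 1361344 + 2416540 = 3777884
Σ Rᵢ = 0 + 275 + 490 = 765
N̂ = 3777884 / 765 ≈ 4938.4 → 4938

N ≈ 4938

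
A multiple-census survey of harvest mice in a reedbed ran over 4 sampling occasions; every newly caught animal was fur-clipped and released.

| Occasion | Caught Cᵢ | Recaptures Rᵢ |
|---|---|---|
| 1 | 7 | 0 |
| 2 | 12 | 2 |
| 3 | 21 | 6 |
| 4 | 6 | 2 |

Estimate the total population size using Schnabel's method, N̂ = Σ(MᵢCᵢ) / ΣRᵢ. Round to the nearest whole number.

N ≈ 63

Marked at large before each occasion: Mᵢ = Σⱼ<ᵢ (Cⱼ − Rⱼ) → M1=0, M2=7, M3=17, M4=32
Σ MᵢCᵢ = 0·7 + 7·12 + 17·21 + 32·6 = 0 + 84 + 357 + 192 = 633
Σ Rᵢ = 0 + 2 + 6 + 2 = 10
N̂ = 633 / 10 ≈ 63.3 → 63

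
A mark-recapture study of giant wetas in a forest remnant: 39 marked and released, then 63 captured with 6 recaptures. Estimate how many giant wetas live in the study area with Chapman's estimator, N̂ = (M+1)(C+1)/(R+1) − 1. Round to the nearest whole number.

N̂ = (39+1)(63+1)/(6+1) − 1 = 40·64/7 − 1
= 2560/7 − 1 ≈ 365.7 − 1 ≈ 364.7 → 365

N ≈ 365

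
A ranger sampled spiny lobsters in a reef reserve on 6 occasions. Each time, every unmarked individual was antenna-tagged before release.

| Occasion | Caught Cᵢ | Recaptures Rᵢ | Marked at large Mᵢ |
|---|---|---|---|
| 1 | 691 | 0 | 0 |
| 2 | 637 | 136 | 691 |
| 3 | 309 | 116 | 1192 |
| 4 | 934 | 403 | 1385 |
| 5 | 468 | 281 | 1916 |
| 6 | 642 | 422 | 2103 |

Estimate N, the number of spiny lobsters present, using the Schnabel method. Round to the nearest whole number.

Σ MᵢCᵢ = 0·691 + 691·637 + 1192·309 + 1385·934 + 1916·468 + 2103·642 = 0 + 440167 + 368328 + 1293590 + 896688 + 1350126 = 4348899
Σ Rᵢ = 0 + 136 + 116 + 403 + 281 + 422 = 1358
N̂ = 4348899 / 1358 ≈ 3202.4 → 3202

N ≈ 3202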